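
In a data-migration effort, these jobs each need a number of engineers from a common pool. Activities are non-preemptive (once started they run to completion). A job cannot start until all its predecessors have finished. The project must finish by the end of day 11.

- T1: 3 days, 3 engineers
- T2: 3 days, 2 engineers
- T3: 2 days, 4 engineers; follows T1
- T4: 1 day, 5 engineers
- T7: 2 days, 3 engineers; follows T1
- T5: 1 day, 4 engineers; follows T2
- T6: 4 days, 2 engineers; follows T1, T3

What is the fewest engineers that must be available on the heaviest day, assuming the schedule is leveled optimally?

5

Early-start (T1@1, T2@1, T3@4, T4@1, T7@4, T5@4, T6@6) gives peak 11: d1:10  d2:5  d3:5  d4:11  d5:7  d6:2  d7:2  d8:2  d9:2  d10:0  d11:0.
Shift T4→6, T7→7, T5→11, T6→7.
Schedule T1@1, T2@1, T3@4, T4@6, T7@7, T5@11, T6@7: d1:5  d2:5  d3:5  d4:4  d5:4  d6:5  d7:5  d8:5  d9:2  d10:2  d11:4 — peak 5.
Total engineer-days = 46 over 11 days ⇒ peak ≥ ⌈46/11⌉ = 5, so 5 is optimal.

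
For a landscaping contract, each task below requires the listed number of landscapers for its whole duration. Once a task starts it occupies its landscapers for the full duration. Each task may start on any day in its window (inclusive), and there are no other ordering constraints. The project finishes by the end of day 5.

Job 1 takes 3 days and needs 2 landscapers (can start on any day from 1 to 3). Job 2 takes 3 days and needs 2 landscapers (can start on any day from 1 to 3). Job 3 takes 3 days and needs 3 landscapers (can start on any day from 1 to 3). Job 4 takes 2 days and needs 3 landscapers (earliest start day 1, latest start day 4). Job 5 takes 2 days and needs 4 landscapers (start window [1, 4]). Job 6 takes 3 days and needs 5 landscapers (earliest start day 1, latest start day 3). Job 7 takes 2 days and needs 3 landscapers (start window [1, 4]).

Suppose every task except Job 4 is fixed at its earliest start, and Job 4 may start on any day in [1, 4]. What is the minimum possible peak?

Job 4@1: d1:22  d2:22  d3:12  d4:0  d5:0 → peak 22
Job 4@2: d1:19  d2:22  d3:15  d4:0  d5:0 → peak 22
Job 4@3: d1:19  d2:19  d3:15  d4:3  d5:0 → peak 19
Job 4@4: d1:19  d2:19  d3:12  d4:3  d5:3 → peak 19
Best is Job 4@3, peak 19.

19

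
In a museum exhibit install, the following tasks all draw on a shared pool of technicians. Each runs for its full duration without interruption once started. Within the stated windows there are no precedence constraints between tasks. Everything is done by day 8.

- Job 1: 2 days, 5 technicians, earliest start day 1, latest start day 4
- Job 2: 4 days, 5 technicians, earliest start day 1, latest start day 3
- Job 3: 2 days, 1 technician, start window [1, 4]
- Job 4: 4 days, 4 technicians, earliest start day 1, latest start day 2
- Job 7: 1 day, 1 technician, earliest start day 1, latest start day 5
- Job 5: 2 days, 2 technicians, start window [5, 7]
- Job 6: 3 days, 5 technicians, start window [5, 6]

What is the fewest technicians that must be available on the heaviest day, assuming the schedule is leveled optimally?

Early-start (Job 1@1, Job 2@1, Job 3@1, Job 4@1, Job 7@1, Job 5@5, Job 6@5) gives peak 16: d1:16  d2:15  d3:9  d4:9  d5:7  d6:7  d7:5  d8:0.
Shift Job 2→3, Job 7→3, Job 5→7.
Schedule Job 1@1, Job 2@3, Job 3@1, Job 4@1, Job 7@3, Job 5@7, Job 6@5: d1:10  d2:10  d3:10  d4:9  d5:10  d6:10  d7:7  d8:2 — peak 10.

10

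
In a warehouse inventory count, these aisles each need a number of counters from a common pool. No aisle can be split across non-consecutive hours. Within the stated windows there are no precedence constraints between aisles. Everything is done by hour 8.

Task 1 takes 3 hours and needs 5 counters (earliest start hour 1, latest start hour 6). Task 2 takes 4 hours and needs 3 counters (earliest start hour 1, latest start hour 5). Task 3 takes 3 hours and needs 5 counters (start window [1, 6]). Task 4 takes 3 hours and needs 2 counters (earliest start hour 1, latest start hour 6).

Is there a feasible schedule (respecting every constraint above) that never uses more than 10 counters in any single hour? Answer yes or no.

Schedule Task 1@1, Task 2@1, Task 3@4, Task 4@5: h1:8  h2:8  h3:8  h4:8  h5:7  h6:7  h7:2  h8:0 — peak 8 ≤ 10.

yes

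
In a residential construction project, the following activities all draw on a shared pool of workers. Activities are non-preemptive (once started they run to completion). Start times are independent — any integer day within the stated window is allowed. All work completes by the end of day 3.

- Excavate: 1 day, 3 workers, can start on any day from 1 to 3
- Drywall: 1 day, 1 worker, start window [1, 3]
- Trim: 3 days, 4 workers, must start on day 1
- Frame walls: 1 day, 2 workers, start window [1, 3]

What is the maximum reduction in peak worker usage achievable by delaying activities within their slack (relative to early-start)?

Early-start peak: d1:10  d2:4  d3:4 ⇒ 10.
Leveled (Excavate@1, Drywall@2, Trim@1, Frame walls@2): d1:7  d2:7  d3:4 ⇒ 7.
Reduction 10 − 7 = 3.

3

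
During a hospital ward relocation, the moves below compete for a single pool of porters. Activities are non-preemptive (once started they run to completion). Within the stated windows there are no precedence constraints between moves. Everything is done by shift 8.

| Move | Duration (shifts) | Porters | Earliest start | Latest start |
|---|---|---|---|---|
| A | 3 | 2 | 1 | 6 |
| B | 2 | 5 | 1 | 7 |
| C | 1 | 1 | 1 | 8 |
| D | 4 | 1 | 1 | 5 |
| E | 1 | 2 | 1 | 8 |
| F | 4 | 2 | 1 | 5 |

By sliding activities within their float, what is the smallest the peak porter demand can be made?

5

Early-start (A@1, B@1, C@1, D@1, E@1, F@1) gives peak 13: s1:13  s2:10  s3:5  s4:3  s5:0  s6:0  s7:0  s8:0.
Shift B→5, C→4, E→7.
Schedule A@1, B@5, C@4, D@1, E@7, F@1: s1:5  s2:5  s3:5  s4:4  s5:5  s6:5  s7:2  s8:0 — peak 5.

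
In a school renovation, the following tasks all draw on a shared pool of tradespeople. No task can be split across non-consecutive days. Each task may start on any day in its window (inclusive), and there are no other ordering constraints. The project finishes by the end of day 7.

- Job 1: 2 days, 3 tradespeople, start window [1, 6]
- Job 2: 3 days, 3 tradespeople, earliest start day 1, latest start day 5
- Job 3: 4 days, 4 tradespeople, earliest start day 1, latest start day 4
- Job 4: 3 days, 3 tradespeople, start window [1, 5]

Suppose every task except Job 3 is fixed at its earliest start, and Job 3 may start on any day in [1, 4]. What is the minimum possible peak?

Job 3@1: d1:13  d2:13  d3:10  d4:4  d5:0  d6:0  d7:0 → peak 13
Job 3@2: d1:9  d2:13  d3:10  d4:4  d5:4  d6:0  d7:0 → peak 13
Job 3@3: d1:9  d2:9  d3:10  d4:4  d5:4  d6:4  d7:0 → peak 10
Job 3@4: d1:9  d2:9  d3:6  d4:4  d5:4  d6:4  d7:4 → peak 9
Best is Job 3@4, peak 9.

9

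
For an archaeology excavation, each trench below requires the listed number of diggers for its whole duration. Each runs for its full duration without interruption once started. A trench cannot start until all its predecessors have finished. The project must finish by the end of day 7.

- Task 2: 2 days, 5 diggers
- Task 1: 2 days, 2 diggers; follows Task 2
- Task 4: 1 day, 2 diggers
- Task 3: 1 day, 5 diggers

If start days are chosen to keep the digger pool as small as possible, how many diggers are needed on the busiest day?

5

Early-start (Task 2@1, Task 1@3, Task 4@1, Task 3@1) gives peak 12: d1:12  d2:5  d3:2  d4:2  d5:0  d6:0  d7:0.
Shift Task 4→3, Task 3→5.
Schedule Task 2@1, Task 1@3, Task 4@3, Task 3@5: d1:5  d2:5  d3:4  d4:2  d5:5  d6:0  d7:0 — peak 5.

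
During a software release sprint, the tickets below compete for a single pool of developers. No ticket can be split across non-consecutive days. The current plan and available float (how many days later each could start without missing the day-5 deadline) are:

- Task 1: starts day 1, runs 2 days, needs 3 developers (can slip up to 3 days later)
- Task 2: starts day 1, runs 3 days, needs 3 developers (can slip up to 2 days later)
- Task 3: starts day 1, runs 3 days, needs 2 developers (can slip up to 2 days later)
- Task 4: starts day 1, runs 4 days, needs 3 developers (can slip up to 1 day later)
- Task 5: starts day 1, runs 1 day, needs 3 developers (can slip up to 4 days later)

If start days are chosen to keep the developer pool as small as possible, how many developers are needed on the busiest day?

Early-start (Task 1@1, Task 2@1, Task 3@1, Task 4@1, Task 5@1) gives peak 14: d1:14  d2:11  d3:8  d4:3  d5:0.
Shift Task 2→3, Task 5→5.
Schedule Task 1@1, Task 2@3, Task 3@1, Task 4@1, Task 5@5: d1:8  d2:8  d3:8  d4:6  d5:6 — peak 8.
Total developer-days = 36 over 5 days ⇒ peak ≥ ⌈36/5⌉ = 8, so 8 is optimal.

8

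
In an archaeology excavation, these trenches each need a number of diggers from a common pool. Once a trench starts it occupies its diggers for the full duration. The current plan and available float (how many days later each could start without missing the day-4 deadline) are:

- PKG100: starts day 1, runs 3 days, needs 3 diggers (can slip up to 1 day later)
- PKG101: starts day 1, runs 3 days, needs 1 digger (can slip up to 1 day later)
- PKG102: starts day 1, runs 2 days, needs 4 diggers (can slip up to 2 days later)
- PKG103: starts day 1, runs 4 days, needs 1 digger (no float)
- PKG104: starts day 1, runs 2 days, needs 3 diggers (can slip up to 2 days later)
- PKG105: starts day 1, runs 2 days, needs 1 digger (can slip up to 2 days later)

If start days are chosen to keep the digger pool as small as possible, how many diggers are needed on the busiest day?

9

Early-start (PKG100@1, PKG101@1, PKG102@1, PKG103@1, PKG104@1, PKG105@1) gives peak 13: d1:13  d2:13  d3:5  d4:1.
Shift PKG104→3, PKG105→3.
Schedule PKG100@1, PKG101@1, PKG102@1, PKG103@1, PKG104@3, PKG105@3: d1:9  d2:9  d3:9  d4:5 — peak 9.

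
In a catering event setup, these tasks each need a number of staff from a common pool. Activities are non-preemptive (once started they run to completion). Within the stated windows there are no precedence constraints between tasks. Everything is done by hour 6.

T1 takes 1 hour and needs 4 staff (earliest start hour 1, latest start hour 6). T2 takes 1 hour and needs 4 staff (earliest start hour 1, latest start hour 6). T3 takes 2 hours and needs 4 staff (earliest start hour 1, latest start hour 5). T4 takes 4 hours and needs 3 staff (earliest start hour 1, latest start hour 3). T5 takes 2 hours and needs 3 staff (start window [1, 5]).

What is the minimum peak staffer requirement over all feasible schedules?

Early-start (T1@1, T2@1, T3@1, T4@1, T5@1) gives peak 18: h1:18  h2:10  h3:3  h4:3  h5:0  h6:0.
Shift T2→2, T3→3, T5→5.
Schedule T1@1, T2@2, T3@3, T4@1, T5@5: h1:7  h2:7  h3:7  h4:7  h5:3  h6:3 — peak 7.

7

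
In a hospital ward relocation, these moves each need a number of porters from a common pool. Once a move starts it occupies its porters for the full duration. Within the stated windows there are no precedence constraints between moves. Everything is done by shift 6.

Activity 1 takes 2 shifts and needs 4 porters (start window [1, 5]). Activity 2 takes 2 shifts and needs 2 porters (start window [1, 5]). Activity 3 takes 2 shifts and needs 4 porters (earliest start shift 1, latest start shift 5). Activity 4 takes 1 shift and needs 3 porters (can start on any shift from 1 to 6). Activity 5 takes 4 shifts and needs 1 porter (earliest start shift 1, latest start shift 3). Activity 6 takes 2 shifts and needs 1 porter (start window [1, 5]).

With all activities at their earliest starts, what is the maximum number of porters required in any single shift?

15

Early-start schedule: Activity 1@1, Activity 2@1, Activity 3@1, Activity 4@1, Activity 5@1, Activity 6@1.
Load per shift: shift 1: 15, shift 2: 12, shift 3: 1, shift 4: 1, shift 5: 0, shift 6: 0.
Peak is 15.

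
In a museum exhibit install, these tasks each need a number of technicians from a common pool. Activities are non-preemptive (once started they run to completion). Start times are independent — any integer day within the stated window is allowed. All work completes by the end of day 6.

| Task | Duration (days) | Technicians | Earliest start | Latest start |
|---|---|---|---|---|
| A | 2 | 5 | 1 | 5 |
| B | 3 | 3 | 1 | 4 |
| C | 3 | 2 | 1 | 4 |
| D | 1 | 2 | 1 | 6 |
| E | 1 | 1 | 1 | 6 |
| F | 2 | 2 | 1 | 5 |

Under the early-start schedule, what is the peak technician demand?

Early-start schedule: A@1, B@1, C@1, D@1, E@1, F@1.
Load per day: day 1: 15, day 2: 12, day 3: 5, day 4: 0, day 5: 0, day 6: 0.
Peak is 15.

15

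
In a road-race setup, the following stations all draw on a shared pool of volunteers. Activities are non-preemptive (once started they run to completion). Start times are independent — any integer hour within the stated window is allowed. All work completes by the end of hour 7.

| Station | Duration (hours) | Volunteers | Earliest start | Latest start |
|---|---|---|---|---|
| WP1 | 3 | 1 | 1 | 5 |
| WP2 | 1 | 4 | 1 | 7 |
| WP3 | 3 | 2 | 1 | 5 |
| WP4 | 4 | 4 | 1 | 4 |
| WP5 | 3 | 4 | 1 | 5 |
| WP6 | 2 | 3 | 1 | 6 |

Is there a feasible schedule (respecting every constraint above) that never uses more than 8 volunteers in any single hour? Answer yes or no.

Schedule WP1@1, WP2@1, WP3@1, WP4@2, WP5@4, WP6@6: h1:7  h2:7  h3:7  h4:8  h5:8  h6:7  h7:3 — peak 8 ≤ 8.

yes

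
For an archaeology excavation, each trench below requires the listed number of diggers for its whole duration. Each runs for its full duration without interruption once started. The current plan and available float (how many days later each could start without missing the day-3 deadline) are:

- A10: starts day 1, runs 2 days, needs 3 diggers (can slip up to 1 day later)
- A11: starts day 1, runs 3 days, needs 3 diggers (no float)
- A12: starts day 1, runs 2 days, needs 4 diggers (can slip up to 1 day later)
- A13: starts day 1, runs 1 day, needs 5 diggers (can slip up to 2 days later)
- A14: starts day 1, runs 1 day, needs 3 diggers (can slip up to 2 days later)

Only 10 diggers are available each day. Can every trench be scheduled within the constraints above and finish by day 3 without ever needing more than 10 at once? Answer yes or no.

no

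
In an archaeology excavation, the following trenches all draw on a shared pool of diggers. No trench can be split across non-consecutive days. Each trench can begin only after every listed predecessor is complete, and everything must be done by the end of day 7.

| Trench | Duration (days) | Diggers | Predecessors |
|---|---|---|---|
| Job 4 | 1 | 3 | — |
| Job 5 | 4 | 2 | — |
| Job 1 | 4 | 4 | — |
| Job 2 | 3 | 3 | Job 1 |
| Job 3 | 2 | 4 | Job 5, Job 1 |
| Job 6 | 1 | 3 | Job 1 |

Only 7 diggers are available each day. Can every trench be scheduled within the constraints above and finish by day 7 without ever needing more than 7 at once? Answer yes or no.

The minimum achievable peak is 8; 7 < 8, so no feasible schedule stays within the cap.

no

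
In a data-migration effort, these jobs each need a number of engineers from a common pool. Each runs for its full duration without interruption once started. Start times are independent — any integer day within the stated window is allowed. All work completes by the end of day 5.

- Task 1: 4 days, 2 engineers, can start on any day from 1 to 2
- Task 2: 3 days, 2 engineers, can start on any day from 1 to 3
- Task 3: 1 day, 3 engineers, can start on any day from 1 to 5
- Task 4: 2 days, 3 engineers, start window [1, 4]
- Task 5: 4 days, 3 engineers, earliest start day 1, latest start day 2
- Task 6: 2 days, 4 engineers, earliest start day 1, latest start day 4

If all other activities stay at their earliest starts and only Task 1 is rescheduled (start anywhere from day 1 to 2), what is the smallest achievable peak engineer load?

15

Task 1@1: d1:17  d2:14  d3:7  d4:5  d5:0 → peak 17
Task 1@2: d1:15  d2:14  d3:7  d4:5  d5:2 → peak 15
Best is Task 1@2, peak 15.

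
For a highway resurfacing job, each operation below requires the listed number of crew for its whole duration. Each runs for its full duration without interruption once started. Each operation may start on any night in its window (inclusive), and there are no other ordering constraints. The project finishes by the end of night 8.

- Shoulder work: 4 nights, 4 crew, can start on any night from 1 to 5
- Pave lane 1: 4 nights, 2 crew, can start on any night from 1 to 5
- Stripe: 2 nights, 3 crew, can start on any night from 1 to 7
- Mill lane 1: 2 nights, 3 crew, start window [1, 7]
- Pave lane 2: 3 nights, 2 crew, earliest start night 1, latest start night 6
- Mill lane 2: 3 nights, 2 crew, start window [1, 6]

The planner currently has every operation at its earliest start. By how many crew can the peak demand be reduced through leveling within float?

9

Early-start peak: n1:16  n2:16  n3:10  n4:6  n5:0  n6:0  n7:0  n8:0 ⇒ 16.
Leveled (Shoulder work@1, Pave lane 1@1, Stripe@5, Mill lane 1@7, Pave lane 2@5, Mill lane 2@5): n1:6  n2:6  n3:6  n4:6  n5:7  n6:7  n7:7  n8:3 ⇒ 7.
Reduction 16 − 7 = 9.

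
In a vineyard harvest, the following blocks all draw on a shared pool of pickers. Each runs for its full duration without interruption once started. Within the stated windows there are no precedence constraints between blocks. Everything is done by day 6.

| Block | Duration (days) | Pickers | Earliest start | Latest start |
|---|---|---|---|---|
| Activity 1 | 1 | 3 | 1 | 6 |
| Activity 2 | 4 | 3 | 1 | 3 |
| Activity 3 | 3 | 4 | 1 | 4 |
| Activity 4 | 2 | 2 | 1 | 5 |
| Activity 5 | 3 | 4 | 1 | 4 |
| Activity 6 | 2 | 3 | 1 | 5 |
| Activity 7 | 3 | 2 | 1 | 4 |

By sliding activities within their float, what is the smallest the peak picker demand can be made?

Early-start (Activity 1@1, Activity 2@1, Activity 3@1, Activity 4@1, Activity 5@1, Activity 6@1, Activity 7@1) gives peak 21: d1:21  d2:18  d3:13  d4:3  d5:0  d6:0.
Shift Activity 4→2, Activity 5→4, Activity 6→5, Activity 7→4.
Schedule Activity 1@1, Activity 2@1, Activity 3@1, Activity 4@2, Activity 5@4, Activity 6@5, Activity 7@4: d1:10  d2:9  d3:9  d4:9  d5:9  d6:9 — peak 10.
Total picker-days = 55 over 6 days ⇒ peak ≥ ⌈55/6⌉ = 10, so 10 is optimal.

10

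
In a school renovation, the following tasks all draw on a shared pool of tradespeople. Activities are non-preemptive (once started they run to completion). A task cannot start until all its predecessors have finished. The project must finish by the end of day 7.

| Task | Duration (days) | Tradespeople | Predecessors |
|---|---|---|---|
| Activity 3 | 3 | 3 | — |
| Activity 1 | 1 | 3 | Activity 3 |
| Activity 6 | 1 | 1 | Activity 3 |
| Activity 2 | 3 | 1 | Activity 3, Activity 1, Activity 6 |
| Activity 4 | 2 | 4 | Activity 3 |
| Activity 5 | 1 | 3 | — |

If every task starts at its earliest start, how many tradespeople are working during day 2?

At early start, day 2 has: Activity 3.
Demand: 3 = 3.

3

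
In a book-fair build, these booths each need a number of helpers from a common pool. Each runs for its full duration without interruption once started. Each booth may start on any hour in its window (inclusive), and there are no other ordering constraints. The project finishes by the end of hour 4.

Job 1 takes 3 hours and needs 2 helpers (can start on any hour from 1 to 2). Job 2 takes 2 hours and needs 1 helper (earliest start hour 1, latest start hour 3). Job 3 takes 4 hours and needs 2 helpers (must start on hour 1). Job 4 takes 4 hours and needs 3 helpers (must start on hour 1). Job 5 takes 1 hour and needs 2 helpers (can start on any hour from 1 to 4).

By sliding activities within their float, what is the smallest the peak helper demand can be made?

Early-start (Job 1@1, Job 2@1, Job 3@1, Job 4@1, Job 5@1) gives peak 10: h1:10  h2:8  h3:7  h4:5.
Shift Job 5→4.
Schedule Job 1@1, Job 2@1, Job 3@1, Job 4@1, Job 5@4: h1:8  h2:8  h3:7  h4:7 — peak 8.
Total helper-hours = 30 over 4 hours ⇒ peak ≥ ⌈30/4⌉ = 8, so 8 is optimal.

8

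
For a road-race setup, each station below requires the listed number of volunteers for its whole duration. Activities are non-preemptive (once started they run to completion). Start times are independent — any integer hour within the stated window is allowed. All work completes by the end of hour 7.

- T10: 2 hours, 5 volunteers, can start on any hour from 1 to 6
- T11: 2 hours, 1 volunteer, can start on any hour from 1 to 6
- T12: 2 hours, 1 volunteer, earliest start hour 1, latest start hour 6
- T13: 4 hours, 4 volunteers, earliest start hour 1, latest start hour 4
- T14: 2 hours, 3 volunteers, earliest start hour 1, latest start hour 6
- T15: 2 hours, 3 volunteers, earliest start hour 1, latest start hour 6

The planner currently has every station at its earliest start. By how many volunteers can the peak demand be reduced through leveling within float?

10

Early-start peak: h1:17  h2:17  h3:4  h4:4  h5:0  h6:0  h7:0 ⇒ 17.
Leveled (T10@1, T11@1, T12@1, T13@3, T14@3, T15@5): h1:7  h2:7  h3:7  h4:7  h5:7  h6:7  h7:0 ⇒ 7.
Reduction 17 − 7 = 10.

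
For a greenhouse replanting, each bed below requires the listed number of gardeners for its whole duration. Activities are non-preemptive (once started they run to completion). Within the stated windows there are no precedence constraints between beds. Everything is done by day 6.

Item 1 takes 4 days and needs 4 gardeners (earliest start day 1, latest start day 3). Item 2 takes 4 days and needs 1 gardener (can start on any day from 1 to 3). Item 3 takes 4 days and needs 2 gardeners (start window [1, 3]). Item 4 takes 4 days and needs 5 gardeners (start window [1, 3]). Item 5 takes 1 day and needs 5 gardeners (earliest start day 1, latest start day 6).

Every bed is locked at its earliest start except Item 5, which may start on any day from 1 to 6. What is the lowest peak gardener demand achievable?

12

Item 5@1: d1:17  d2:12  d3:12  d4:12  d5:0  d6:0 → peak 17
Item 5@2: d1:12  d2:17  d3:12  d4:12  d5:0  d6:0 → peak 17
Item 5@3: d1:12  d2:12  d3:17  d4:12  d5:0  d6:0 → peak 17
Item 5@4: d1:12  d2:12  d3:12  d4:17  d5:0  d6:0 → peak 17
Item 5@5: d1:12  d2:12  d3:12  d4:12  d5:5  d6:0 → peak 12
Item 5@6: d1:12  d2:12  d3:12  d4:12  d5:0  d6:5 → peak 12
Best is Item 5@5, peak 12.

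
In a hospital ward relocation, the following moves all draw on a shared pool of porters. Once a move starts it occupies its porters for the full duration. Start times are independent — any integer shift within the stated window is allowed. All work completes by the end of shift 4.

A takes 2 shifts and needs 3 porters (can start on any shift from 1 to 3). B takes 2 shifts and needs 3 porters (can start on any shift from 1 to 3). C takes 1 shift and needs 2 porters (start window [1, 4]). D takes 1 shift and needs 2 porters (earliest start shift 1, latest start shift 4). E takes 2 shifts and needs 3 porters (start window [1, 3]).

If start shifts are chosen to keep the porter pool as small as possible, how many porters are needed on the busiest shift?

Early-start (A@1, B@1, C@1, D@1, E@1) gives peak 13: s1:13  s2:9  s3:0  s4:0.
Shift C→3, D→4, E→3.
Schedule A@1, B@1, C@3, D@4, E@3: s1:6  s2:6  s3:5  s4:5 — peak 6.
Total porter-shifts = 22 over 4 shifts ⇒ peak ≥ ⌈22/4⌉ = 6, so 6 is optimal.

6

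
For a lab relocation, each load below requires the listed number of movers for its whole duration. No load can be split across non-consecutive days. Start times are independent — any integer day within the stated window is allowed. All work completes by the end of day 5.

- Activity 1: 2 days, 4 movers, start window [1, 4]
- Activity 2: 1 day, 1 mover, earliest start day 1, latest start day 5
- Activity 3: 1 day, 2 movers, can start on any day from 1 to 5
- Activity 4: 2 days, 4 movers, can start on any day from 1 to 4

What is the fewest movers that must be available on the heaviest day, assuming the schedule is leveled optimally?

4

Early-start (Activity 1@1, Activity 2@1, Activity 3@1, Activity 4@1) gives peak 11: d1:11  d2:8  d3:0  d4:0  d5:0.
Shift Activity 2→3, Activity 3→3, Activity 4→4.
Schedule Activity 1@1, Activity 2@3, Activity 3@3, Activity 4@4: d1:4  d2:4  d3:3  d4:4  d5:4 — peak 4.
Total mover-days = 19 over 5 days ⇒ peak ≥ ⌈19/5⌉ = 4, so 4 is optimal.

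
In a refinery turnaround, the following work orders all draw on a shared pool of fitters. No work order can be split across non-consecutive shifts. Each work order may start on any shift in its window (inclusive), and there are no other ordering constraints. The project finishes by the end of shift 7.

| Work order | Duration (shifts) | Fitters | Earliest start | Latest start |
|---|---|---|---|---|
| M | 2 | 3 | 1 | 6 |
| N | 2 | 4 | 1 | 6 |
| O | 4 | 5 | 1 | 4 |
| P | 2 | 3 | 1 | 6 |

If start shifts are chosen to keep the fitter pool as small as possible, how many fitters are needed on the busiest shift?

8

Early-start (M@1, N@1, O@1, P@1) gives peak 15: s1:15  s2:15  s3:5  s4:5  s5:0  s6:0  s7:0.
Shift O→3, P→3.
Schedule M@1, N@1, O@3, P@3: s1:7  s2:7  s3:8  s4:8  s5:5  s6:5  s7:0 — peak 8.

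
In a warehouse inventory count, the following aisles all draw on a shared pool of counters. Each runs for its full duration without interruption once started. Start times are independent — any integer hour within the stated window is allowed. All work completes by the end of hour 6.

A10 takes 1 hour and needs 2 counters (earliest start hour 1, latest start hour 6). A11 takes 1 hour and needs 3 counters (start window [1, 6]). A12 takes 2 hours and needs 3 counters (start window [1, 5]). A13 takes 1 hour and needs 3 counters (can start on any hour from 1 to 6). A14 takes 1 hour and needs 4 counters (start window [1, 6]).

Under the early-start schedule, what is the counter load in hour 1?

At early start, hour 1 has: A10, A11, A12, A13, A14.
Demand: 2 + 3 + 3 + 3 + 4 = 15.

15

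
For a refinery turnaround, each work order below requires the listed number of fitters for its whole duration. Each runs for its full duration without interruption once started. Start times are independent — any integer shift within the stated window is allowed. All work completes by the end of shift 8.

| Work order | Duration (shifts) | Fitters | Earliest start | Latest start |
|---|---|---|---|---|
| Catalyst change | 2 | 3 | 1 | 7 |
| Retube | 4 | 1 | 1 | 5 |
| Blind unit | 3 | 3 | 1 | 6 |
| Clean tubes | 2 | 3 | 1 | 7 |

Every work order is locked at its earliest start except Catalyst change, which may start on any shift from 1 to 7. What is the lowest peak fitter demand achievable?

7

Catalyst change@1: s1:10  s2:10  s3:4  s4:1  s5:0  s6:0  s7:0  s8:0 → peak 10
Catalyst change@2: s1:7  s2:10  s3:7  s4:1  s5:0  s6:0  s7:0  s8:0 → peak 10
Catalyst change@3: s1:7  s2:7  s3:7  s4:4  s5:0  s6:0  s7:0  s8:0 → peak 7
Catalyst change@4: s1:7  s2:7  s3:4  s4:4  s5:3  s6:0  s7:0  s8:0 → peak 7
Catalyst change@5: s1:7  s2:7  s3:4  s4:1  s5:3  s6:3  s7:0  s8:0 → peak 7
Catalyst change@6: s1:7  s2:7  s3:4  s4:1  s5:0  s6:3  s7:3  s8:0 → peak 7
Catalyst change@7: s1:7  s2:7  s3:4  s4:1  s5:0  s6:0  s7:3  s8:3 → peak 7
Best is Catalyst change@3, peak 7.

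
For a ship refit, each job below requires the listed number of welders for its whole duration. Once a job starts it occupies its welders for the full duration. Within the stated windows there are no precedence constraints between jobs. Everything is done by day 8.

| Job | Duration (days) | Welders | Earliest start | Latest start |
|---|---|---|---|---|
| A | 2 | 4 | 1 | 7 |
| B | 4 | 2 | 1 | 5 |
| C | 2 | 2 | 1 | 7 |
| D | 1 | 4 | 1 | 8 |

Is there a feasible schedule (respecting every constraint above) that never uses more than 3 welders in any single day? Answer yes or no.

no

The minimum achievable peak is 4; 3 < 4, so no feasible schedule stays within the cap.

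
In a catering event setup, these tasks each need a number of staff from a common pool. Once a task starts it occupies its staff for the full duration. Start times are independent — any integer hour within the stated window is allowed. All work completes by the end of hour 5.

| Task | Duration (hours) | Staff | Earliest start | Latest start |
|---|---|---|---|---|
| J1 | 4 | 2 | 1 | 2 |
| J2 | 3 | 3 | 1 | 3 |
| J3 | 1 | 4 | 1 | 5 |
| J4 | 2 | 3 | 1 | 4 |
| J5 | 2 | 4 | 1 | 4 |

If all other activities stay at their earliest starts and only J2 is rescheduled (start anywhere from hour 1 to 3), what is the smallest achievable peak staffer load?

J2@1: h1:16  h2:12  h3:5  h4:2  h5:0 → peak 16
J2@2: h1:13  h2:12  h3:5  h4:5  h5:0 → peak 13
J2@3: h1:13  h2:9  h3:5  h4:5  h5:3 → peak 13
Best is J2@2, peak 13.

13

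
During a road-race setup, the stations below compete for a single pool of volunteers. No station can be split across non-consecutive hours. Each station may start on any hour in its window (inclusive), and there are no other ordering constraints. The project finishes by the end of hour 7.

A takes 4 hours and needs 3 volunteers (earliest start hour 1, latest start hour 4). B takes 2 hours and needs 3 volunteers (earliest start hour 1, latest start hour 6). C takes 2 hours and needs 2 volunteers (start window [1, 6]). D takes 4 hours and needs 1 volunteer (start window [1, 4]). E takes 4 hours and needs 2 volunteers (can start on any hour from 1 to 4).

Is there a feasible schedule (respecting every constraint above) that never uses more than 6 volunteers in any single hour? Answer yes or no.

yes

Schedule A@1, B@1, C@5, D@3, E@3: h1:6  h2:6  h3:6  h4:6  h5:5  h6:5  h7:0 — peak 6 ≤ 6.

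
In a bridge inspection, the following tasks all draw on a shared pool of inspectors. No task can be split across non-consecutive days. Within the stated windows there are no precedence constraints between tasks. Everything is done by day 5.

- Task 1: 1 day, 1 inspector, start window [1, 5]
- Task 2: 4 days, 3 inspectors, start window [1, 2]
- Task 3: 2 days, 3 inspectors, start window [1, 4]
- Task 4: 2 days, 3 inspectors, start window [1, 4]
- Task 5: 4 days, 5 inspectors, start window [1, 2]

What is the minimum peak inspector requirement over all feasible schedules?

Early-start (Task 1@1, Task 2@1, Task 3@1, Task 4@1, Task 5@1) gives peak 15: d1:15  d2:14  d3:8  d4:8  d5:0.
Shift Task 4→3, Task 5→2.
Schedule Task 1@1, Task 2@1, Task 3@1, Task 4@3, Task 5@2: d1:7  d2:11  d3:11  d4:11  d5:5 — peak 11.

11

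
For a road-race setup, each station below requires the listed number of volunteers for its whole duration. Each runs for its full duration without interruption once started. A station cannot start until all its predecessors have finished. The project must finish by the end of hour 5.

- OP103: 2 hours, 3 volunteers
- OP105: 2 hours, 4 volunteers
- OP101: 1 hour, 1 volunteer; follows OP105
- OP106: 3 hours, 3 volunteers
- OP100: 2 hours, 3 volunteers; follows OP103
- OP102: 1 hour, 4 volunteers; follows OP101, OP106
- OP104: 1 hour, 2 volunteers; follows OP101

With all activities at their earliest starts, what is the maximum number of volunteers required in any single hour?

10

Early-start schedule: OP103@1, OP105@1, OP101@3, OP106@1, OP100@3, OP102@4, OP104@4.
Load per hour: hour 1: 10, hour 2: 10, hour 3: 7, hour 4: 9, hour 5: 0.
Peak is 10.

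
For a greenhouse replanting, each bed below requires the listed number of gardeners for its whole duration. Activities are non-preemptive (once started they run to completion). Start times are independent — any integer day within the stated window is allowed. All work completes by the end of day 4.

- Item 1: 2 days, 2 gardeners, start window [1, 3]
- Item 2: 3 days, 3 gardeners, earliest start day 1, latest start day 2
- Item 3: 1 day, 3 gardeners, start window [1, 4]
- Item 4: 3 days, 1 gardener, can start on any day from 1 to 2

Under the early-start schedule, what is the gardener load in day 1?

At early start, day 1 has: Item 1, Item 2, Item 3, Item 4.
Demand: 2 + 3 + 3 + 1 = 9.

9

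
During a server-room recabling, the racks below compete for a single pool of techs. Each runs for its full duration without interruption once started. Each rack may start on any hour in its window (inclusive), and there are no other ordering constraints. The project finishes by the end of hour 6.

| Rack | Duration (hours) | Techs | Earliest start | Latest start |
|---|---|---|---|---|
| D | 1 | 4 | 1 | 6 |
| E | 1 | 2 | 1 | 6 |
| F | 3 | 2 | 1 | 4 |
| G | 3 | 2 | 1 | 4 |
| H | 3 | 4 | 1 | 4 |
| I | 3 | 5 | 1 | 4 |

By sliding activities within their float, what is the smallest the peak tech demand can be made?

9

Early-start (D@1, E@1, F@1, G@1, H@1, I@1) gives peak 19: h1:19  h2:13  h3:13  h4:0  h5:0  h6:0.
Shift E→2, H→3, I→4.
Schedule D@1, E@2, F@1, G@1, H@3, I@4: h1:8  h2:6  h3:8  h4:9  h5:9  h6:5 — peak 9.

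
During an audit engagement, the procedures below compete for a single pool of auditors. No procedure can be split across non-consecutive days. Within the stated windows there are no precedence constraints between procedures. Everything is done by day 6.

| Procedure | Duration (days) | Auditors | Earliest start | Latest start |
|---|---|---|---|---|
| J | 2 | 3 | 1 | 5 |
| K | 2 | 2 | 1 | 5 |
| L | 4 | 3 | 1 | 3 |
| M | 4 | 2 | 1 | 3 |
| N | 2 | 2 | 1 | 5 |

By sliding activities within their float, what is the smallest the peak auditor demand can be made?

6

Early-start (J@1, K@1, L@1, M@1, N@1) gives peak 12: d1:12  d2:12  d3:5  d4:5  d5:0  d6:0.
Shift K→5, M→3, N→5.
Schedule J@1, K@5, L@1, M@3, N@5: d1:6  d2:6  d3:5  d4:5  d5:6  d6:6 — peak 6.
Total auditor-days = 34 over 6 days ⇒ peak ≥ ⌈34/6⌉ = 6, so 6 is optimal.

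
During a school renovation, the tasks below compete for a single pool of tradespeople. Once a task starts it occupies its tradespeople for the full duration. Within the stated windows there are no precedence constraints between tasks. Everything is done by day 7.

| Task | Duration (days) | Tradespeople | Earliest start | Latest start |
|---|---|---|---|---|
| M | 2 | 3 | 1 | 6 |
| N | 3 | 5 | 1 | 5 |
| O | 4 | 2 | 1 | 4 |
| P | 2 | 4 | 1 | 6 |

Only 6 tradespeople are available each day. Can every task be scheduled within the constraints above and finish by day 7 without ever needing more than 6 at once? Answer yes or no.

Schedule M@1, N@5, O@1, P@3: d1:5  d2:5  d3:6  d4:6  d5:5  d6:5  d7:5 — peak 6 ≤ 6.

yes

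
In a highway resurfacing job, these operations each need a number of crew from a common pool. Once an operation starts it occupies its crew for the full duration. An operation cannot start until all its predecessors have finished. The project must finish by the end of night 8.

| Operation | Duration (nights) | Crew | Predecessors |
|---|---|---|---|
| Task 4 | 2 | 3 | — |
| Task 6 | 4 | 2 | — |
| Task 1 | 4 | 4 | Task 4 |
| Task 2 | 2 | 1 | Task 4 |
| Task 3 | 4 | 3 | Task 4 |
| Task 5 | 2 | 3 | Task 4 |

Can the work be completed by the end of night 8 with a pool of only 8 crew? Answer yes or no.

yes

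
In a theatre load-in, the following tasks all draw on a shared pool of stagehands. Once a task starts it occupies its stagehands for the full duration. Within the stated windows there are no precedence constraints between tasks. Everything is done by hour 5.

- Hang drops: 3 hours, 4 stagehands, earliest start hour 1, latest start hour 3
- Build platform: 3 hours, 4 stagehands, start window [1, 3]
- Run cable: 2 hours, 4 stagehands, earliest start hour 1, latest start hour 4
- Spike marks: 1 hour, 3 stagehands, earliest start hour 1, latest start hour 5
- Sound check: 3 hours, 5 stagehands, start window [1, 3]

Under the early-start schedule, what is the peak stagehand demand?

20

Early-start schedule: Hang drops@1, Build platform@1, Run cable@1, Spike marks@1, Sound check@1.
Load per hour: hour 1: 20, hour 2: 17, hour 3: 13, hour 4: 0, hour 5: 0.
Peak is 20.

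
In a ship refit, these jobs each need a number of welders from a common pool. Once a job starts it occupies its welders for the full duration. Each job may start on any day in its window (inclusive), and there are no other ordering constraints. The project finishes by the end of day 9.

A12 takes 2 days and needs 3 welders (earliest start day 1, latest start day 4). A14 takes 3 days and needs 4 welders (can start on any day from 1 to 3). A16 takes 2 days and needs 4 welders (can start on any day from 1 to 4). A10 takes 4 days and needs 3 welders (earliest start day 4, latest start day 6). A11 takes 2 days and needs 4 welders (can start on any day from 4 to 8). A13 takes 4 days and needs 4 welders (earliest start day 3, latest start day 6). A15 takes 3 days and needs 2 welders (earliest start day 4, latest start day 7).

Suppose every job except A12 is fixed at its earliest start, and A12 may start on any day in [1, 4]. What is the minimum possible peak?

13

A12@1: d1:11  d2:11  d3:8  d4:13  d5:13  d6:9  d7:3  d8:0  d9:0 → peak 13
A12@2: d1:8  d2:11  d3:11  d4:13  d5:13  d6:9  d7:3  d8:0  d9:0 → peak 13
A12@3: d1:8  d2:8  d3:11  d4:16  d5:13  d6:9  d7:3  d8:0  d9:0 → peak 16
A12@4: d1:8  d2:8  d3:8  d4:16  d5:16  d6:9  d7:3  d8:0  d9:0 → peak 16
Best is A12@1, peak 13.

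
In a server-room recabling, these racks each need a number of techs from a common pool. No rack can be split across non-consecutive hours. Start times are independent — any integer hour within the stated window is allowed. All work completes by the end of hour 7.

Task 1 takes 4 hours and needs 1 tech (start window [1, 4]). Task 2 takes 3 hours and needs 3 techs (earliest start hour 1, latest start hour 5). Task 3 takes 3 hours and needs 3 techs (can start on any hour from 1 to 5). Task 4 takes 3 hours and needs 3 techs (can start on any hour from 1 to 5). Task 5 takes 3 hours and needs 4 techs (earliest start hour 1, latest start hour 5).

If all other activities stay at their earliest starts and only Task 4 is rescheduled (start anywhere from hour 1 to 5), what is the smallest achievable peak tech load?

Task 4@1: h1:14  h2:14  h3:14  h4:1  h5:0  h6:0  h7:0 → peak 14
Task 4@2: h1:11  h2:14  h3:14  h4:4  h5:0  h6:0  h7:0 → peak 14
Task 4@3: h1:11  h2:11  h3:14  h4:4  h5:3  h6:0  h7:0 → peak 14
Task 4@4: h1:11  h2:11  h3:11  h4:4  h5:3  h6:3  h7:0 → peak 11
Task 4@5: h1:11  h2:11  h3:11  h4:1  h5:3  h6:3  h7:3 → peak 11
Best is Task 4@4, peak 11.

11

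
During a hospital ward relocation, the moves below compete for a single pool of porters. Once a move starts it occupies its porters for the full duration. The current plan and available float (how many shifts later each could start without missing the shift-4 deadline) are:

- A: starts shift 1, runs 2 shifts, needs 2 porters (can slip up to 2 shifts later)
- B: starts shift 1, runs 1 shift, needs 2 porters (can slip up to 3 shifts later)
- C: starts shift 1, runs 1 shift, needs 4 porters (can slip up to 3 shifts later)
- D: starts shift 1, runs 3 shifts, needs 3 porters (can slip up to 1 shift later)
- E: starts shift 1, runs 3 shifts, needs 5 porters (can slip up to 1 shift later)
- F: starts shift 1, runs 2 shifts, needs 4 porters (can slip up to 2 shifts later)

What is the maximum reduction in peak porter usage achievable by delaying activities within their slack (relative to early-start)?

8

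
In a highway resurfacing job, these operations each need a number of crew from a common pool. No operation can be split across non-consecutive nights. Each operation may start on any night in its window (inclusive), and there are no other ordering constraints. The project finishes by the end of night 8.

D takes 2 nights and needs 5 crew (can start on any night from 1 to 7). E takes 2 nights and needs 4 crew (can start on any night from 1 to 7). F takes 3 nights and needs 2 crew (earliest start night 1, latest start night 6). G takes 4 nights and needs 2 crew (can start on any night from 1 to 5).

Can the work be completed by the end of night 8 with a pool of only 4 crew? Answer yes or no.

The minimum achievable peak is 5; 4 < 5, so no feasible schedule stays within the cap.

no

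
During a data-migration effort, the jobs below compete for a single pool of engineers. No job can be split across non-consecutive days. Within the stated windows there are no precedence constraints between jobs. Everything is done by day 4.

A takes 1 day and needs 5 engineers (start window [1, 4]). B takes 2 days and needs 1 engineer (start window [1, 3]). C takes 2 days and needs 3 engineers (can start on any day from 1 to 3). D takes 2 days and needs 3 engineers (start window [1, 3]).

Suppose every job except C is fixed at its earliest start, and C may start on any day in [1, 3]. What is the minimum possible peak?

C@1: d1:12  d2:7  d3:0  d4:0 → peak 12
C@2: d1:9  d2:7  d3:3  d4:0 → peak 9
C@3: d1:9  d2:4  d3:3  d4:3 → peak 9
Best is C@2, peak 9.

9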